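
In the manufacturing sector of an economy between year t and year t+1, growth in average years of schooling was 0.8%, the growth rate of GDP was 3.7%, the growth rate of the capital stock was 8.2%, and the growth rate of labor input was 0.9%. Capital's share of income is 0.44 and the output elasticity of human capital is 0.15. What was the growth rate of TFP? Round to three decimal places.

Labor's share = 1 − 0.44 − 0.15 = 0.41.
The capital stock: 0.44 × 8.2 = 3.608 pp.
Average years of schooling: 0.15 × 0.8 = 0.12 pp.
Labor input: 0.41 × 0.9 = 0.369 pp.
TFP growth = 3.7 − 4.097 = -0.397%.

-0.397%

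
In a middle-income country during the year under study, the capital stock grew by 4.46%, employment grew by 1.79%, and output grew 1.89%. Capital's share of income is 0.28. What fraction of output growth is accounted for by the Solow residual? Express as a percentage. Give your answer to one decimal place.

Labor's share = 1 − 0.28 = 0.72.
The capital stock: 0.28 × 4.46 = 1.2488 pp.
Employment: 0.72 × 1.79 = 1.2888 pp.
TFP growth = 1.89 − 2.5376 = -0.6476%.
TFP share of growth = -0.6476 / 1.89 × 100 = -34.265%.

-34.3%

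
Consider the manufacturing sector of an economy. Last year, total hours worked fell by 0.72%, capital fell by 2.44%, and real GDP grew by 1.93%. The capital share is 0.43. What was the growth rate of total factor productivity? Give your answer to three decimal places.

Total factor productivity grew 3.390%.

Labor's share = 1 − 0.43 = 0.57.
Capital: 0.43 × (-2.44) = -1.0492 pp.
Total hours worked: 0.57 × (-0.72) = -0.4104 pp.
TFP growth = 1.93 + 1.4596 = 3.3896%.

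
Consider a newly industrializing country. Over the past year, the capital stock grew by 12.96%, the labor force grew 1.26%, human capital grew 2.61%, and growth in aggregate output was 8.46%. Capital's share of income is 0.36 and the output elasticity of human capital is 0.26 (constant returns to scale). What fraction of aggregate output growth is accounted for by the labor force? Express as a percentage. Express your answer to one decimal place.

Labor's share = 1 − 0.36 − 0.26 = 0.38.
The labor force contributed 0.38 × 1.26 = 0.4788 pp.
Share of growth = 0.4788 / 8.46 × 100 = 5.66%.

The labor force accounted for 5.7% of growth.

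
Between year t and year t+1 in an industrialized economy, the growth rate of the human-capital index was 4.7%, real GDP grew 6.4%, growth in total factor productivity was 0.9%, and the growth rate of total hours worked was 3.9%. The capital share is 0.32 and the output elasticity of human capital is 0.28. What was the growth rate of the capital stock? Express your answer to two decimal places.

8.20%

Labor's share = 1 − 0.32 − 0.28 = 0.4.
gY = gA + 0.28×4.7 + 0.4×3.9 + 0.32×g.
0.32×g = 6.4 − 0.9 − 2.876 = 2.624.
g = 2.624 / 0.32 = 8.2%.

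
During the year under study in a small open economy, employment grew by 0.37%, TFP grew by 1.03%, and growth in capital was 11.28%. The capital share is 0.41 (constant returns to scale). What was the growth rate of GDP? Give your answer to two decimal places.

Labor's share = 1 − 0.41 = 0.59.
Capital: 0.41 × 11.28 = 4.6248 pp.
Employment: 0.59 × 0.37 = 0.2183 pp.
Output growth = 1.03 + 4.8431 = 5.8731%.

5.87%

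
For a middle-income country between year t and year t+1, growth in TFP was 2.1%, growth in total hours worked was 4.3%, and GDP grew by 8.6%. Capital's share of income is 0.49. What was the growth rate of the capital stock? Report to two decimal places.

Labor's share = 1 − 0.49 = 0.51.
gY = gA + 0.51×4.3 + 0.49×g.
0.49×g = 8.6 − 2.1 − 2.193 = 4.307.
g = 4.307 / 0.49 = 8.7898%.

8.79%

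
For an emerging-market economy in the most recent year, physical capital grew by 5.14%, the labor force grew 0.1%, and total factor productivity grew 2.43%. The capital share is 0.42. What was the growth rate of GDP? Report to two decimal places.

Labor's share = 1 − 0.42 = 0.58.
Physical capital: 0.42 × 5.14 = 2.1588 pp.
The labor force: 0.58 × 0.1 = 0.058 pp.
Output growth = 2.43 + 2.2168 = 4.6468%.

4.65%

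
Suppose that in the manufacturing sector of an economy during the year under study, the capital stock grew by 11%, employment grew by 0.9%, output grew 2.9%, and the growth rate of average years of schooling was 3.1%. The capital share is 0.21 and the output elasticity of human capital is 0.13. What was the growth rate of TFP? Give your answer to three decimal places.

Labor's share = 1 − 0.21 − 0.13 = 0.66.
The capital stock: 0.21 × 11 = 2.31 pp.
Average years of schooling: 0.13 × 3.1 = 0.403 pp.
Employment: 0.66 × 0.9 = 0.594 pp.
TFP growth = 2.9 − 3.307 = -0.407%.

-0.407%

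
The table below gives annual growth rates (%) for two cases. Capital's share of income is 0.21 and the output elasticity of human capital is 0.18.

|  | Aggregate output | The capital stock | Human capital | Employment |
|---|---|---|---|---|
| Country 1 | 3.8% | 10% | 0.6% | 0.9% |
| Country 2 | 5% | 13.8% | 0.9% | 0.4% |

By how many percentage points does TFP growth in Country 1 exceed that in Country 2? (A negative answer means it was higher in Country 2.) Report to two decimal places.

-0.65 percentage points

Labor's share = 1 − 0.21 − 0.18 = 0.61.
Country 1: TFP = 3.8 − 2.1 − 0.108 − 0.549 = 1.043%.
Country 2: TFP = 5 − 2.898 − 0.162 − 0.244 = 1.696%.
Difference = 1.043 − (1.696) = -0.653 pp.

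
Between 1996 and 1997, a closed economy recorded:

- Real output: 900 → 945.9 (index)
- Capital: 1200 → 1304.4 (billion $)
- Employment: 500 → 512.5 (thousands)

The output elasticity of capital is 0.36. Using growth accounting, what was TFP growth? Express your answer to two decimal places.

TFP grew 0.37%.

Real output growth = (945.9 − 900) / 900 = 5.1%.
Capital growth = (1304.4 − 1200) / 1200 = 8.7%.
Employment growth = (512.5 − 500) / 500 = 2.5%.
Labor's share = 1 − 0.36 = 0.64.
Capital: 0.36 × 8.7 = 3.132 pp.
Employment: 0.64 × 2.5 = 1.6 pp.
TFP growth = 5.1 − 4.732 = 0.368%.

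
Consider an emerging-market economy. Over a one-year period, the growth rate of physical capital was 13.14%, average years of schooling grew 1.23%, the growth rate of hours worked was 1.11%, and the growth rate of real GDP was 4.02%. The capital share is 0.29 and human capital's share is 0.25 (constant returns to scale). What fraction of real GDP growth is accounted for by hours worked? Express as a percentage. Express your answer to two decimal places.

12.70%

Labor's share = 1 − 0.29 − 0.25 = 0.46.
Hours worked contributed 0.46 × 1.11 = 0.5106 pp.
Share of growth = 0.5106 / 4.02 × 100 = 12.7015%.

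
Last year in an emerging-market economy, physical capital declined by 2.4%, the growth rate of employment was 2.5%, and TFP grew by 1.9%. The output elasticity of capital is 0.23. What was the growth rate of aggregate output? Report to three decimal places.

Aggregate output growth was 3.273%.

Labor's share = 1 − 0.23 = 0.77.
Physical capital: 0.23 × (-2.4) = -0.552 pp.
Employment: 0.77 × 2.5 = 1.925 pp.
Output growth = 1.9 + 1.373 = 3.273%.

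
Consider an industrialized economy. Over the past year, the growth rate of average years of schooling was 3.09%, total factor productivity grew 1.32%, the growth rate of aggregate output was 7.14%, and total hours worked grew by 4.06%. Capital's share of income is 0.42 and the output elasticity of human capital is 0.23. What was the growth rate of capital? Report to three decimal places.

Capital growth was 8.782%.

Labor's share = 1 − 0.42 − 0.23 = 0.35.
gY = gA + 0.23×3.09 + 0.35×4.06 + 0.42×g.
0.42×g = 7.14 − 1.32 − 2.1317 = 3.6883.
g = 3.6883 / 0.42 = 8.78167%.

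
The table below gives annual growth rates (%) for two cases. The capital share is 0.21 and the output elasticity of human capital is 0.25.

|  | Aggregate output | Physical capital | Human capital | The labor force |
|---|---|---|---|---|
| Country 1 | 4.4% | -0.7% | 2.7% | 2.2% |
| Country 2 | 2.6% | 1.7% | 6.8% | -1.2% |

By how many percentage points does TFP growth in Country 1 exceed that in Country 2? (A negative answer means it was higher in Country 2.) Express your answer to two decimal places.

1.49 percentage points

Labor's share = 1 − 0.21 − 0.25 = 0.54.
Country 1: TFP = 4.4 + 0.147 − 0.675 − 1.188 = 2.684%.
Country 2: TFP = 2.6 − 0.357 − 1.7 + 0.648 = 1.191%.
Difference = 2.684 − (1.191) = 1.493 pp.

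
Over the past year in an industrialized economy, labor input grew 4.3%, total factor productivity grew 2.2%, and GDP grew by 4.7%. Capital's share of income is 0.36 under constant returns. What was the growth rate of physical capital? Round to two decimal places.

Labor's share = 1 − 0.36 = 0.64.
gY = gA + 0.64×4.3 + 0.36×g.
0.36×g = 4.7 − 2.2 − 2.752 = -0.252.
g = -0.252 / 0.36 = -0.7%.

-0.70%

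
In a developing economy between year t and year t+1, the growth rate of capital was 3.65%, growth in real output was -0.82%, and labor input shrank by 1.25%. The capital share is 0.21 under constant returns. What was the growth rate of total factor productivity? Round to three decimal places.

-0.599%

Labor's share = 1 − 0.21 = 0.79.
Capital: 0.21 × 3.65 = 0.7665 pp.
Labor input: 0.79 × (-1.25) = -0.9875 pp.
TFP growth = -0.82 + 0.221 = -0.599%.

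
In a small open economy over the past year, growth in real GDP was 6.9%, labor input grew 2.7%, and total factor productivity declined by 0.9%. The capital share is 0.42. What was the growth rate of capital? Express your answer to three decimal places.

Labor's share = 1 − 0.42 = 0.58.
gY = gA + 0.58×2.7 + 0.42×g.
0.42×g = 6.9 + 0.9 − 1.566 = 6.234.
g = 6.234 / 0.42 = 14.84286%.

14.843%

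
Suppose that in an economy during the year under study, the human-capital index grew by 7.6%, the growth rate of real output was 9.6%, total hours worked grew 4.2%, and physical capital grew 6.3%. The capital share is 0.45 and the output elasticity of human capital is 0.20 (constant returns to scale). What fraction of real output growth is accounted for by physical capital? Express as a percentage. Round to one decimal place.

Physical capital contributed 0.45 × 6.3 = 2.835 pp.
Share of growth = 2.835 / 9.6 × 100 = 29.531%.

29.5%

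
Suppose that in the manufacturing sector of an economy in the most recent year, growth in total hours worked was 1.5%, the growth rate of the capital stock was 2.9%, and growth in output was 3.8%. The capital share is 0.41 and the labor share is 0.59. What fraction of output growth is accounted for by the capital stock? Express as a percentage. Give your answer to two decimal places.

The capital stock contributed 0.41 × 2.9 = 1.189 pp.
Share of growth = 1.189 / 3.8 × 100 = 31.2895%.

The capital stock accounted for 31.29% of growth.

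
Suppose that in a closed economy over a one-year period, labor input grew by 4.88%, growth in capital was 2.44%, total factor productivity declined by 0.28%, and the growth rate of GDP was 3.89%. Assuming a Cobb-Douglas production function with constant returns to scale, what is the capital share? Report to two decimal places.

gY = gA + α·gK + (1−α)·gL, so gY − gA − gL = α(gK − gL).
3.89 + 0.28 − 4.88 = α × (2.44 − 4.88).
-0.71 = -2.44 α, so α = 0.291.

α = 0.29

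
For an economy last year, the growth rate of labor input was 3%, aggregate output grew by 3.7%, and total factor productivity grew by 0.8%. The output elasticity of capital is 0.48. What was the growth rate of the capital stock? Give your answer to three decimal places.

Labor's share = 1 − 0.48 = 0.52.
gY = gA + 0.52×3 + 0.48×g.
0.48×g = 3.7 − 0.8 − 1.56 = 1.34.
g = 1.34 / 0.48 = 2.79167%.

The capital stock grew 2.792%.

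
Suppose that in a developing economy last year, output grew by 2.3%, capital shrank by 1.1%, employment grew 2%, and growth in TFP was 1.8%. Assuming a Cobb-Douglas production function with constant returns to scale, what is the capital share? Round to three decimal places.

gY = gA + α·gK + (1−α)·gL, so gY − gA − gL = α(gK − gL).
2.3 − 1.8 − 2 = α × (-1.1 − 2).
-1.5 = -3.1 α, so α = 0.48387.

α = 0.484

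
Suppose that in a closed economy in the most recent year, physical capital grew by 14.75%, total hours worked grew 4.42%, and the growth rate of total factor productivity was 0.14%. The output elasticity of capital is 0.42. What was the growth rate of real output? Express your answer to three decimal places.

Labor's share = 1 − 0.42 = 0.58.
Physical capital: 0.42 × 14.75 = 6.195 pp.
Total hours worked: 0.58 × 4.42 = 2.5636 pp.
Output growth = 0.14 + 8.7586 = 8.8986%.

Real output grew 8.899%.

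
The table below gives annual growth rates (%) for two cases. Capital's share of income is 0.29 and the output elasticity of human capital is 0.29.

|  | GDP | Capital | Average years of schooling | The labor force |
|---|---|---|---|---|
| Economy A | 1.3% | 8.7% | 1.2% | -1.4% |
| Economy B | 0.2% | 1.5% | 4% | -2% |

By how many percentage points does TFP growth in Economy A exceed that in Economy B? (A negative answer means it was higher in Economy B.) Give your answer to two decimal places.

Labor's share = 1 − 0.29 − 0.29 = 0.42.
Economy A: TFP = 1.3 − 2.523 − 0.348 + 0.588 = -0.983%.
Economy B: TFP = 0.2 − 0.435 − 1.16 + 0.84 = -0.555%.
Difference = -0.983 − (-0.555) = -0.428 pp.

-0.43 percentage points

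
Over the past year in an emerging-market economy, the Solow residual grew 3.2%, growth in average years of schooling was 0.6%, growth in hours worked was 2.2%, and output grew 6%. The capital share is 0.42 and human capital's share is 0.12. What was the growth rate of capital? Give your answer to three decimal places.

4.086%

Labor's share = 1 − 0.42 − 0.12 = 0.46.
gY = gA + 0.12×0.6 + 0.46×2.2 + 0.42×g.
0.42×g = 6 − 3.2 − 1.084 = 1.716.
g = 1.716 / 0.42 = 4.08571%.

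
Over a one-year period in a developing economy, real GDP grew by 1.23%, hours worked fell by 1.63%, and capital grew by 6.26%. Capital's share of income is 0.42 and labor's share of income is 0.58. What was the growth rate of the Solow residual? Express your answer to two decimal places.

Labor's share = 1 − 0.42 = 0.58.
Capital: 0.42 × 6.26 = 2.6292 pp.
Hours worked: 0.58 × (-1.63) = -0.9454 pp.
TFP growth = 1.23 − 1.6838 = -0.4538%.

-0.45%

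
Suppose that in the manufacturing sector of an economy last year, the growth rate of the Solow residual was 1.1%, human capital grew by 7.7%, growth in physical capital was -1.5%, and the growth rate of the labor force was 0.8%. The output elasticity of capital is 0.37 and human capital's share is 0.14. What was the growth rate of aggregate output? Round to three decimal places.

Labor's share = 1 − 0.37 − 0.14 = 0.49.
Physical capital: 0.37 × (-1.5) = -0.555 pp.
Human capital: 0.14 × 7.7 = 1.078 pp.
The labor force: 0.49 × 0.8 = 0.392 pp.
Output growth = 1.1 + 0.915 = 2.015%.

Aggregate output grew 2.015%.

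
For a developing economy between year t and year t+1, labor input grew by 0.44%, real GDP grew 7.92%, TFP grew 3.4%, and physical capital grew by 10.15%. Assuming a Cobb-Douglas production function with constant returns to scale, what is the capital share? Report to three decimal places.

The capital share is 0.420.

gY = gA + α·gK + (1−α)·gL, so gY − gA − gL = α(gK − gL).
7.92 − 3.4 − 0.44 = α × (10.15 − 0.44).
4.08 = 9.71 α, so α = 0.42019.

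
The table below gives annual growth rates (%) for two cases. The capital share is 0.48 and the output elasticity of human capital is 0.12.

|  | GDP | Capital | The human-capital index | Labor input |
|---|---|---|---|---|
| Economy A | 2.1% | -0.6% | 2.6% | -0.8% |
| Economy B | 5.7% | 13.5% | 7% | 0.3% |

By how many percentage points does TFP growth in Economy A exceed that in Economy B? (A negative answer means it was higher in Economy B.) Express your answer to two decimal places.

Labor's share = 1 − 0.48 − 0.12 = 0.4.
Economy A: TFP = 2.1 + 0.288 − 0.312 + 0.32 = 2.396%.
Economy B: TFP = 5.7 − 6.48 − 0.84 − 0.12 = -1.74%.
Difference = 2.396 − (-1.74) = 4.136 pp.

4.14 percentage points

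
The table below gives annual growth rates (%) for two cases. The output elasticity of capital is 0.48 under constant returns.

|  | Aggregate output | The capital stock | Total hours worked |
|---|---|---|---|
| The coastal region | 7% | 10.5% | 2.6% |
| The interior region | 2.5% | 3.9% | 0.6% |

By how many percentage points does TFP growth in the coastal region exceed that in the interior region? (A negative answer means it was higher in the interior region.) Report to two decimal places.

0.29 percentage points

Labor's share = 1 − 0.48 = 0.52.
The coastal region: TFP = 7 − 5.04 − 1.352 = 0.608%.
The interior region: TFP = 2.5 − 1.872 − 0.312 = 0.316%.
Difference = 0.608 − (0.316) = 0.292 pp.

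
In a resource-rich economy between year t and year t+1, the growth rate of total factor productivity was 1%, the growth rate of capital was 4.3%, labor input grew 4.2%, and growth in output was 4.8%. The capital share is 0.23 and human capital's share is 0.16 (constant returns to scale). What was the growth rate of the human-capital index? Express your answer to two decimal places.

Labor's share = 1 − 0.23 − 0.16 = 0.61.
gY = gA + 0.23×4.3 + 0.61×4.2 + 0.16×g.
0.16×g = 4.8 − 1 − 3.551 = 0.249.
g = 0.249 / 0.16 = 1.5563%.

1.56%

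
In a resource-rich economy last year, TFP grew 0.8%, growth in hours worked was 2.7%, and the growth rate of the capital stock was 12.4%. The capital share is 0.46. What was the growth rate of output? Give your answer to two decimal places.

Output grew 7.96%.

Labor's share = 1 − 0.46 = 0.54.
The capital stock: 0.46 × 12.4 = 5.704 pp.
Hours worked: 0.54 × 2.7 = 1.458 pp.
Output growth = 0.8 + 7.162 = 7.962%.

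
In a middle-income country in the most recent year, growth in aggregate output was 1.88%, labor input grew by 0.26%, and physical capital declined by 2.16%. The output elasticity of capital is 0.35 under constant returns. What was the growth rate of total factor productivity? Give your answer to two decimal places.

Labor's share = 1 − 0.35 = 0.65.
Physical capital: 0.35 × (-2.16) = -0.756 pp.
Labor input: 0.65 × 0.26 = 0.169 pp.
TFP growth = 1.88 + 0.587 = 2.467%.

2.47%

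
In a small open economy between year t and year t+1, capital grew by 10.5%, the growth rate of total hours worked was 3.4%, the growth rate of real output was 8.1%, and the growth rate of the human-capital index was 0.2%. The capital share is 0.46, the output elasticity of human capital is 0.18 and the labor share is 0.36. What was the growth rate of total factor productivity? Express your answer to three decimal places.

Labor's share = 1 − 0.46 − 0.18 = 0.36.
Capital: 0.46 × 10.5 = 4.83 pp.
The human-capital index: 0.18 × 0.2 = 0.036 pp.
Total hours worked: 0.36 × 3.4 = 1.224 pp.
TFP growth = 8.1 − 6.09 = 2.01%.

Total factor productivity grew 2.010%.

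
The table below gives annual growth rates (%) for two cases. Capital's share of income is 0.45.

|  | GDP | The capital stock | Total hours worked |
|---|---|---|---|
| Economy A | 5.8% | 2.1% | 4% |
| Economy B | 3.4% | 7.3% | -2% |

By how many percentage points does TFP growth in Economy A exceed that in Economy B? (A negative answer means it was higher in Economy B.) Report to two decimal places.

Labor's share = 1 − 0.45 = 0.55.
Economy A: TFP = 5.8 − 0.945 − 2.2 = 2.655%.
Economy B: TFP = 3.4 − 3.285 + 1.1 = 1.215%.
Difference = 2.655 − (1.215) = 1.44 pp.

1.44 percentage points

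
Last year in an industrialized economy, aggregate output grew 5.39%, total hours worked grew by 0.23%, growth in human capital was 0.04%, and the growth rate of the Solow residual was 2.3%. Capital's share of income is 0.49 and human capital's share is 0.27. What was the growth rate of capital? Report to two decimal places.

Labor's share = 1 − 0.49 − 0.27 = 0.24.
gY = gA + 0.27×0.04 + 0.24×0.23 + 0.49×g.
0.49×g = 5.39 − 2.3 − 0.066 = 3.024.
g = 3.024 / 0.49 = 6.1714%.

6.17%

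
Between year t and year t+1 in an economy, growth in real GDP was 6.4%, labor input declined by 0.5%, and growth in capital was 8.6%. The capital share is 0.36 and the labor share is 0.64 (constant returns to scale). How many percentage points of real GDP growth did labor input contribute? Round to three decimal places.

-0.320 pp

Labor's share = 1 − 0.36 = 0.64.
Contribution = share × growth = 0.64 × (-0.5) = -0.32 pp.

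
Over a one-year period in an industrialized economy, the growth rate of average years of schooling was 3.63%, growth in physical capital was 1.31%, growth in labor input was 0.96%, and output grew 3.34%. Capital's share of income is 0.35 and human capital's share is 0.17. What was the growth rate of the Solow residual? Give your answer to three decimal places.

1.804%

Labor's share = 1 − 0.35 − 0.17 = 0.48.
Physical capital: 0.35 × 1.31 = 0.4585 pp.
Average years of schooling: 0.17 × 3.63 = 0.6171 pp.
Labor input: 0.48 × 0.96 = 0.4608 pp.
TFP growth = 3.34 − 1.5364 = 1.8036%.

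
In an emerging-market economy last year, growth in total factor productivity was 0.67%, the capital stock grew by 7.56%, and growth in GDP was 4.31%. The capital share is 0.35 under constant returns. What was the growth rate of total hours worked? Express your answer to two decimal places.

Labor's share = 1 − 0.35 = 0.65.
gY = gA + 0.35×7.56 + 0.65×g.
0.65×g = 4.31 − 0.67 − 2.646 = 0.994.
g = 0.994 / 0.65 = 1.5292%.

Total hours worked growth was 1.53%.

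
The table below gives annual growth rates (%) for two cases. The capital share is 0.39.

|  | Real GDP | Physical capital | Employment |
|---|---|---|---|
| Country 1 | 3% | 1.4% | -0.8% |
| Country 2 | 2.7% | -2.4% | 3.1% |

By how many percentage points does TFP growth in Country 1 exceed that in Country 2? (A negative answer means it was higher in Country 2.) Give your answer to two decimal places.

Labor's share = 1 − 0.39 = 0.61.
Country 1: TFP = 3 − 0.546 + 0.488 = 2.942%.
Country 2: TFP = 2.7 + 0.936 − 1.891 = 1.745%.
Difference = 2.942 − (1.745) = 1.197 pp.

1.20 percentage points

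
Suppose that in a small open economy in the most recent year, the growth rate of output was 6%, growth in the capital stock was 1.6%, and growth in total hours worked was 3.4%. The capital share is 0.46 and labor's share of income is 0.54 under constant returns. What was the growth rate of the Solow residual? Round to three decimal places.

Labor's share = 1 − 0.46 = 0.54.
The capital stock: 0.46 × 1.6 = 0.736 pp.
Total hours worked: 0.54 × 3.4 = 1.836 pp.
TFP growth = 6 − 2.572 = 3.428%.

3.428%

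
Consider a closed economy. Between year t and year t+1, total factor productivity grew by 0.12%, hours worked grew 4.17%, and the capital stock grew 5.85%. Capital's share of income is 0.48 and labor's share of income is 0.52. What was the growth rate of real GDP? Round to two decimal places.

Labor's share = 1 − 0.48 = 0.52.
The capital stock: 0.48 × 5.85 = 2.808 pp.
Hours worked: 0.52 × 4.17 = 2.1684 pp.
Output growth = 0.12 + 4.9764 = 5.0964%.

5.10%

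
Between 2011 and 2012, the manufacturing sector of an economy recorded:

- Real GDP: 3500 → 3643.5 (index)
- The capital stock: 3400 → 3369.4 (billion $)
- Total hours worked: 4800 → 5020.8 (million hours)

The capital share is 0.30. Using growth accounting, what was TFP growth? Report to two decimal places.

Real GDP growth = (3643.5 − 3500) / 3500 = 4.1%.
The capital stock growth = (3369.4 − 3400) / 3400 = -0.9%.
Total hours worked growth = (5020.8 − 4800) / 4800 = 4.6%.
Labor's share = 1 − 0.3 = 0.7.
The capital stock: 0.3 × (-0.9) = -0.27 pp.
Total hours worked: 0.7 × 4.6 = 3.22 pp.
TFP growth = 4.1 − 2.95 = 1.15%.

1.15%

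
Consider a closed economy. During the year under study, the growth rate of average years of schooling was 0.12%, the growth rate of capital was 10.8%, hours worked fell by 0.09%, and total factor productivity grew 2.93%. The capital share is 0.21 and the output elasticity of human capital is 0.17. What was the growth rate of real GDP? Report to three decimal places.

Labor's share = 1 − 0.21 − 0.17 = 0.62.
Capital: 0.21 × 10.8 = 2.268 pp.
Average years of schooling: 0.17 × 0.12 = 0.0204 pp.
Hours worked: 0.62 × (-0.09) = -0.0558 pp.
Output growth = 2.93 + 2.2326 = 5.1626%.

Real GDP growth was 5.163%.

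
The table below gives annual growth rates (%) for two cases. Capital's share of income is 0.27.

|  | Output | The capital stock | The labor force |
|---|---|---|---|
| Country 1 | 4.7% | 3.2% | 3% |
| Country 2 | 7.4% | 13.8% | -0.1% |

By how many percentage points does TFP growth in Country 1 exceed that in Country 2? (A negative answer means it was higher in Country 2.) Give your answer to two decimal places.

-2.10 percentage points

Labor's share = 1 − 0.27 = 0.73.
Country 1: TFP = 4.7 − 0.864 − 2.19 = 1.646%.
Country 2: TFP = 7.4 − 3.726 + 0.073 = 3.747%.
Difference = 1.646 − (3.747) = -2.101 pp.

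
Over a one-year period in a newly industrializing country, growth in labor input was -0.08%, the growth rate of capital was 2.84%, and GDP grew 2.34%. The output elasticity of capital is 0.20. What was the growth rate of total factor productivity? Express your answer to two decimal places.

Labor's share = 1 − 0.2 = 0.8.
Capital: 0.2 × 2.84 = 0.568 pp.
Labor input: 0.8 × (-0.08) = -0.064 pp.
TFP growth = 2.34 − 0.504 = 1.836%.

1.84%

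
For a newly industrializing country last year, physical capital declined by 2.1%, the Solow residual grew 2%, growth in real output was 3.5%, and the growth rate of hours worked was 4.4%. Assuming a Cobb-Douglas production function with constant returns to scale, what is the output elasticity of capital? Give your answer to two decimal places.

gY = gA + α·gK + (1−α)·gL, so gY − gA − gL = α(gK − gL).
3.5 − 2 − 4.4 = α × (-2.1 − 4.4).
-2.9 = -6.5 α, so α = 0.4462.

The output elasticity of capital is 0.45.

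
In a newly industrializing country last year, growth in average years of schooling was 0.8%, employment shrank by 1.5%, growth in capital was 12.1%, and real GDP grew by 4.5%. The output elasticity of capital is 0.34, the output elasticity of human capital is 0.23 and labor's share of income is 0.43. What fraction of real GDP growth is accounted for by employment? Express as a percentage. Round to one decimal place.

Employment accounted for -14.3% of growth.

Labor's share = 1 − 0.34 − 0.23 = 0.43.
Employment contributed 0.43 × (-1.5) = -0.645 pp.
Share of growth = -0.645 / 4.5 × 100 = -14.333%.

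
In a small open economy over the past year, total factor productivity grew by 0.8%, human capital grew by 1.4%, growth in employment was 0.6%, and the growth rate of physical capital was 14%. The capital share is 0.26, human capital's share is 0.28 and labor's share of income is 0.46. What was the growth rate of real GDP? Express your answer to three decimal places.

Real GDP growth was 5.108%.

Labor's share = 1 − 0.26 − 0.28 = 0.46.
Physical capital: 0.26 × 14 = 3.64 pp.
Human capital: 0.28 × 1.4 = 0.392 pp.
Employment: 0.46 × 0.6 = 0.276 pp.
Output growth = 0.8 + 4.308 = 5.108%.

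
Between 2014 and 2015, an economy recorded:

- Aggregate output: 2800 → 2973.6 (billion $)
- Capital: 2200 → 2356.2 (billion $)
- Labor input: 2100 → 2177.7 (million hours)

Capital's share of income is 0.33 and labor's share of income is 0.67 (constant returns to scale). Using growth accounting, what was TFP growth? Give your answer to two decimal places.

1.38%

Aggregate output growth = (2973.6 − 2800) / 2800 = 6.2%.
Capital growth = (2356.2 − 2200) / 2200 = 7.1%.
Labor input growth = (2177.7 − 2100) / 2100 = 3.7%.
Labor's share = 1 − 0.33 = 0.67.
Capital: 0.33 × 7.1 = 2.343 pp.
Labor input: 0.67 × 3.7 = 2.479 pp.
TFP growth = 6.2 − 4.822 = 1.378%.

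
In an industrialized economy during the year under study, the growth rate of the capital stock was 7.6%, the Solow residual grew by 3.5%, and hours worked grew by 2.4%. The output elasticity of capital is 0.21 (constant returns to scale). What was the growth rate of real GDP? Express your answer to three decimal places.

Labor's share = 1 − 0.21 = 0.79.
The capital stock: 0.21 × 7.6 = 1.596 pp.
Hours worked: 0.79 × 2.4 = 1.896 pp.
Output growth = 3.5 + 3.492 = 6.992%.

6.992%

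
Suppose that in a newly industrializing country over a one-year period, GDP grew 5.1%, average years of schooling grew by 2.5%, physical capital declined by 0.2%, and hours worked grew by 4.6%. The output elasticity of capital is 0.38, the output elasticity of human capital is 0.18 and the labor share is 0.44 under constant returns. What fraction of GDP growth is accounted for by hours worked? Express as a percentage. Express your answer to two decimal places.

39.69%

Labor's share = 1 − 0.38 − 0.18 = 0.44.
Hours worked contributed 0.44 × 4.6 = 2.024 pp.
Share of growth = 2.024 / 5.1 × 100 = 39.6863%.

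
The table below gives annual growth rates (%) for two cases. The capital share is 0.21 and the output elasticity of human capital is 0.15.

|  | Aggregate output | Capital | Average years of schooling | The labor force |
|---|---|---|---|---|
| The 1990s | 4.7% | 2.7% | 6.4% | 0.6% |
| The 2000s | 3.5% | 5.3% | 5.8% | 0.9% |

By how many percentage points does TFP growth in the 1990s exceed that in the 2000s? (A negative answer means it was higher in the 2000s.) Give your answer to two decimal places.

Labor's share = 1 − 0.21 − 0.15 = 0.64.
The 1990s: TFP = 4.7 − 0.567 − 0.96 − 0.384 = 2.789%.
The 2000s: TFP = 3.5 − 1.113 − 0.87 − 0.576 = 0.941%.
Difference = 2.789 − (0.941) = 1.848 pp.

1.85 percentage points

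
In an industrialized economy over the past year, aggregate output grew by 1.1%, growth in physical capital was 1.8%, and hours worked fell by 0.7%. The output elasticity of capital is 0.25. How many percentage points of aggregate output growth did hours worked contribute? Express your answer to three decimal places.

Labor's share = 1 − 0.25 = 0.75.
Contribution = share × growth = 0.75 × (-0.7) = -0.525 pp.

-0.525 percentage points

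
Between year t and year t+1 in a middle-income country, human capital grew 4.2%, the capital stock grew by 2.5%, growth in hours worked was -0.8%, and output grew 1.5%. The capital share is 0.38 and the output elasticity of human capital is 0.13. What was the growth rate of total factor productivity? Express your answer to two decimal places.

Labor's share = 1 − 0.38 − 0.13 = 0.49.
The capital stock: 0.38 × 2.5 = 0.95 pp.
Human capital: 0.13 × 4.2 = 0.546 pp.
Hours worked: 0.49 × (-0.8) = -0.392 pp.
TFP growth = 1.5 − 1.104 = 0.396%.

0.40%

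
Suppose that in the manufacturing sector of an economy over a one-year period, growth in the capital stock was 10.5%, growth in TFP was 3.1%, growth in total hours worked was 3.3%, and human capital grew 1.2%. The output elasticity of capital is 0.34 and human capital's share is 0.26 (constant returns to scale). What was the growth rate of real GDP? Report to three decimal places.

8.302%

Labor's share = 1 − 0.34 − 0.26 = 0.4.
The capital stock: 0.34 × 10.5 = 3.57 pp.
Human capital: 0.26 × 1.2 = 0.312 pp.
Total hours worked: 0.4 × 3.3 = 1.32 pp.
Output growth = 3.1 + 5.202 = 8.302%.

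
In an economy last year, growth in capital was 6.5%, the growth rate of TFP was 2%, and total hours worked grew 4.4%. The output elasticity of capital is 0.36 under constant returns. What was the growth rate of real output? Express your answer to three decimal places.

7.156%

Labor's share = 1 − 0.36 = 0.64.
Capital: 0.36 × 6.5 = 2.34 pp.
Total hours worked: 0.64 × 4.4 = 2.816 pp.
Output growth = 2 + 5.156 = 7.156%.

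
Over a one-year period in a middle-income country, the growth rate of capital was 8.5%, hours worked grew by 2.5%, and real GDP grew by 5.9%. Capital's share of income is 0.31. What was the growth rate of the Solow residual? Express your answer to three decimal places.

1.540%

Labor's share = 1 − 0.31 = 0.69.
Capital: 0.31 × 8.5 = 2.635 pp.
Hours worked: 0.69 × 2.5 = 1.725 pp.
TFP growth = 5.9 − 4.36 = 1.54%.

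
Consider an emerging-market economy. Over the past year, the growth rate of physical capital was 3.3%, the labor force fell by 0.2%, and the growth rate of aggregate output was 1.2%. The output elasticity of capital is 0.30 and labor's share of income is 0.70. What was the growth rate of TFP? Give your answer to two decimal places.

TFP grew 0.35%.

Labor's share = 1 − 0.3 = 0.7.
Physical capital: 0.3 × 3.3 = 0.99 pp.
The labor force: 0.7 × (-0.2) = -0.14 pp.
TFP growth = 1.2 − 0.85 = 0.35%.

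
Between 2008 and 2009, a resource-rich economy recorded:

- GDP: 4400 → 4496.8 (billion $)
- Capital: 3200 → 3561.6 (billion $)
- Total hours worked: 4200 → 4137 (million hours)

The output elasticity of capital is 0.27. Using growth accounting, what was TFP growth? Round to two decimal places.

TFP grew 0.24%.

GDP growth = (4496.8 − 4400) / 4400 = 2.2%.
Capital growth = (3561.6 − 3200) / 3200 = 11.3%.
Total hours worked growth = (4137 − 4200) / 4200 = -1.5%.
Labor's share = 1 − 0.27 = 0.73.
Capital: 0.27 × 11.3 = 3.051 pp.
Total hours worked: 0.73 × (-1.5) = -1.095 pp.
TFP growth = 2.2 − 1.956 = 0.244%.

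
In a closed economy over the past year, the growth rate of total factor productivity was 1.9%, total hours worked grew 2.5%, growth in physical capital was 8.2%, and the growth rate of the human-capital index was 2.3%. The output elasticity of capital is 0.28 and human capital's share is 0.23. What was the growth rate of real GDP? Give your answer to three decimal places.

Labor's share = 1 − 0.28 − 0.23 = 0.49.
Physical capital: 0.28 × 8.2 = 2.296 pp.
The human-capital index: 0.23 × 2.3 = 0.529 pp.
Total hours worked: 0.49 × 2.5 = 1.225 pp.
Output growth = 1.9 + 4.05 = 5.95%.

5.950%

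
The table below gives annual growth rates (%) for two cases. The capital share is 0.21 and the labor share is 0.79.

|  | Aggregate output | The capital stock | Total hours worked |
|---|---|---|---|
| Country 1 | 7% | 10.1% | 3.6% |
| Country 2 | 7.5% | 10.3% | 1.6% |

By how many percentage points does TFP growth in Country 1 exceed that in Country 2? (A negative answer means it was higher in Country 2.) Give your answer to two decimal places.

-2.04 percentage points

Labor's share = 1 − 0.21 = 0.79.
Country 1: TFP = 7 − 2.121 − 2.844 = 2.035%.
Country 2: TFP = 7.5 − 2.163 − 1.264 = 4.073%.
Difference = 2.035 − (4.073) = -2.038 pp.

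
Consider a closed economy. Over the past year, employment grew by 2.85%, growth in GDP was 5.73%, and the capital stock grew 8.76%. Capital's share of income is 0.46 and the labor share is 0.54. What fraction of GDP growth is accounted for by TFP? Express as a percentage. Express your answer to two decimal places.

Labor's share = 1 − 0.46 = 0.54.
The capital stock: 0.46 × 8.76 = 4.0296 pp.
Employment: 0.54 × 2.85 = 1.539 pp.
TFP growth = 5.73 − 5.5686 = 0.1614%.
TFP share of growth = 0.1614 / 5.73 × 100 = 2.8168%.

2.82%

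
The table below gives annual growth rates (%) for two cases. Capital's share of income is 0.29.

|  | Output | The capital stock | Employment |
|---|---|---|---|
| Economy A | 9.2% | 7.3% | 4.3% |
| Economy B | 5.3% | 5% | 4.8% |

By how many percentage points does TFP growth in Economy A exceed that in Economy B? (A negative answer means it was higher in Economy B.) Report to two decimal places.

3.59 percentage points

Labor's share = 1 − 0.29 = 0.71.
Economy A: TFP = 9.2 − 2.117 − 3.053 = 4.03%.
Economy B: TFP = 5.3 − 1.45 − 3.408 = 0.442%.
Difference = 4.03 − (0.442) = 3.588 pp.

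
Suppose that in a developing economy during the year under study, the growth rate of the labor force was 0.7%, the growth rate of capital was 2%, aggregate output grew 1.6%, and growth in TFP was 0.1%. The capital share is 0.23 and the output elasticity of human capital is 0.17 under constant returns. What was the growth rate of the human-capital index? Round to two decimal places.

3.65%

Labor's share = 1 − 0.23 − 0.17 = 0.6.
gY = gA + 0.23×2 + 0.6×0.7 + 0.17×g.
0.17×g = 1.6 − 0.1 − 0.88 = 0.62.
g = 0.62 / 0.17 = 3.6471%.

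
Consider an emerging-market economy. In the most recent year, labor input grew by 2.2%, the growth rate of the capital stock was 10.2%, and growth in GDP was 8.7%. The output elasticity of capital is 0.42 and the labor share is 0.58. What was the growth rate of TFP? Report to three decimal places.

3.140%

Labor's share = 1 − 0.42 = 0.58.
The capital stock: 0.42 × 10.2 = 4.284 pp.
Labor input: 0.58 × 2.2 = 1.276 pp.
TFP growth = 8.7 − 5.56 = 3.14%.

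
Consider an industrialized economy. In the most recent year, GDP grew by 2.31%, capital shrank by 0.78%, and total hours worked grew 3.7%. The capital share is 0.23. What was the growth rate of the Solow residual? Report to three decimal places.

-0.360%

Labor's share = 1 − 0.23 = 0.77.
Capital: 0.23 × (-0.78) = -0.1794 pp.
Total hours worked: 0.77 × 3.7 = 2.849 pp.
TFP growth = 2.31 − 2.6696 = -0.3596%.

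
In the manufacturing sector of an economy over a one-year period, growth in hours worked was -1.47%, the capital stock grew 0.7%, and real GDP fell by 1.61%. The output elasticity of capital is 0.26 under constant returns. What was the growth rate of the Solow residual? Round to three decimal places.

-0.704%

Labor's share = 1 − 0.26 = 0.74.
The capital stock: 0.26 × 0.7 = 0.182 pp.
Hours worked: 0.74 × (-1.47) = -1.0878 pp.
TFP growth = -1.61 + 0.9058 = -0.7042%.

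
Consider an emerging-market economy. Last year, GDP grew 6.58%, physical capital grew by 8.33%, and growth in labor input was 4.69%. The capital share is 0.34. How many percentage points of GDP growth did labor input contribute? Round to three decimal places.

Labor's share = 1 − 0.34 = 0.66.
Contribution = share × growth = 0.66 × 4.69 = 3.0954 pp.

3.095 pp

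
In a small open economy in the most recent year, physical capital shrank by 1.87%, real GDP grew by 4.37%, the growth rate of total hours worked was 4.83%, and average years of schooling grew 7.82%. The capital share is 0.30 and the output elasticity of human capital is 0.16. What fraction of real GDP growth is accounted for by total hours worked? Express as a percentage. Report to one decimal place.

Labor's share = 1 − 0.3 − 0.16 = 0.54.
Total hours worked contributed 0.54 × 4.83 = 2.6082 pp.
Share of growth = 2.6082 / 4.37 × 100 = 59.684%.

59.7%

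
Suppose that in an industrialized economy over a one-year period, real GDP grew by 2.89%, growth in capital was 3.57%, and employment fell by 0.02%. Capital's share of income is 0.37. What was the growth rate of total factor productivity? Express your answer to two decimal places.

Total factor productivity growth was 1.58%.

Labor's share = 1 − 0.37 = 0.63.
Capital: 0.37 × 3.57 = 1.3209 pp.
Employment: 0.63 × (-0.02) = -0.0126 pp.
TFP growth = 2.89 − 1.3083 = 1.5817%.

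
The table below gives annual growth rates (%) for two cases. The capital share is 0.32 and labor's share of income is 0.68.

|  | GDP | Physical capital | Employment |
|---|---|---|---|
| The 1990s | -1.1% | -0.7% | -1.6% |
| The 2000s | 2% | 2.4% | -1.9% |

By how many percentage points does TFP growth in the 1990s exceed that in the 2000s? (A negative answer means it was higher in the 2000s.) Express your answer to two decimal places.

Labor's share = 1 − 0.32 = 0.68.
The 1990s: TFP = -1.1 + 0.224 + 1.088 = 0.212%.
The 2000s: TFP = 2 − 0.768 + 1.292 = 2.524%.
Difference = 0.212 − (2.524) = -2.312 pp.

-2.31 percentage points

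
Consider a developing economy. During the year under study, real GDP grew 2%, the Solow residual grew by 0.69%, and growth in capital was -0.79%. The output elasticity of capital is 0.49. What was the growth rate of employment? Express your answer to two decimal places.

Labor's share = 1 − 0.49 = 0.51.
gY = gA + 0.49×(-0.79) + 0.51×g.
0.51×g = 2 − 0.69 + 0.3871 = 1.6971.
g = 1.6971 / 0.51 = 3.3276%.

3.33%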